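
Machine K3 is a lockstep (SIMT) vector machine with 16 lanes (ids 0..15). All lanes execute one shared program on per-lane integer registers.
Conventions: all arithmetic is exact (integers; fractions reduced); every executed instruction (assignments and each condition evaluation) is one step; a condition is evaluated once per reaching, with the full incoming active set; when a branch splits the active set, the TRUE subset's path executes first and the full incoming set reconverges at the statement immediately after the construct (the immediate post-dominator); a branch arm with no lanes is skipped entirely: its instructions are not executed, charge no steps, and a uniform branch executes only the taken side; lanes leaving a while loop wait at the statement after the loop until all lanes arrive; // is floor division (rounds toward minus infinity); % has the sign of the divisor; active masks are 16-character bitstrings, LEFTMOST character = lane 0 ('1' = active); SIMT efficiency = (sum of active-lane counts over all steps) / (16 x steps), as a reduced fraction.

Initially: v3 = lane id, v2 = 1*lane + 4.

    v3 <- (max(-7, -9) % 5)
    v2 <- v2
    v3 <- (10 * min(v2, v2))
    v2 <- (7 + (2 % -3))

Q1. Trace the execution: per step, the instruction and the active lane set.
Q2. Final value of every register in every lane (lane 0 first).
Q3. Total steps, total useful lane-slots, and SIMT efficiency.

step 0: v3 <- (max(-7, -9) % 5)      1111111111111111
step 1: v2 <- v2                     1111111111111111
step 2: v3 <- (10 * min(v2, v2))     1111111111111111
step 3: v2 <- (7 + (2 % -3))         1111111111111111

Answer: 4 steps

v3: 40,50,60,70,80,90,100,110,120,130,140,150,160,170,180,190
v2: 6,6,6,6,6,6,6,6,6,6,6,6,6,6,6,6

steps = 4; useful = 64; efficiency = 64/64 = 1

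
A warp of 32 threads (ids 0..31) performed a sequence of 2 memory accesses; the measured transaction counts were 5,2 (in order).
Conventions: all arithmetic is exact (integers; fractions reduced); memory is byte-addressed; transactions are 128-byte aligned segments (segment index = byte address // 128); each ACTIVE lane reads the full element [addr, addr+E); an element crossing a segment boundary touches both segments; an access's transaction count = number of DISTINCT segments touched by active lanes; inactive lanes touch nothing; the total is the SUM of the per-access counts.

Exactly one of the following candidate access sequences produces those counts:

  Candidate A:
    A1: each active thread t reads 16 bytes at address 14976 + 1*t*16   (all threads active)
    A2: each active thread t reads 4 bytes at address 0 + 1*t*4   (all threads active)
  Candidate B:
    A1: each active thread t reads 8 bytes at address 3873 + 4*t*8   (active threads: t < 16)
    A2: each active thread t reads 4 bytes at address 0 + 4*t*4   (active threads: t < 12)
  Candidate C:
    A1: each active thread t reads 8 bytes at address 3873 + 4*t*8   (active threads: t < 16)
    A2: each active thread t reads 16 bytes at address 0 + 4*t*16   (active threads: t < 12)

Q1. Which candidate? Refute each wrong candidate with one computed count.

A: A1 gives 4 transactions, not 5
C: A2 gives 6 transactions, not 2
B: all counts match (5,2)

Answer: B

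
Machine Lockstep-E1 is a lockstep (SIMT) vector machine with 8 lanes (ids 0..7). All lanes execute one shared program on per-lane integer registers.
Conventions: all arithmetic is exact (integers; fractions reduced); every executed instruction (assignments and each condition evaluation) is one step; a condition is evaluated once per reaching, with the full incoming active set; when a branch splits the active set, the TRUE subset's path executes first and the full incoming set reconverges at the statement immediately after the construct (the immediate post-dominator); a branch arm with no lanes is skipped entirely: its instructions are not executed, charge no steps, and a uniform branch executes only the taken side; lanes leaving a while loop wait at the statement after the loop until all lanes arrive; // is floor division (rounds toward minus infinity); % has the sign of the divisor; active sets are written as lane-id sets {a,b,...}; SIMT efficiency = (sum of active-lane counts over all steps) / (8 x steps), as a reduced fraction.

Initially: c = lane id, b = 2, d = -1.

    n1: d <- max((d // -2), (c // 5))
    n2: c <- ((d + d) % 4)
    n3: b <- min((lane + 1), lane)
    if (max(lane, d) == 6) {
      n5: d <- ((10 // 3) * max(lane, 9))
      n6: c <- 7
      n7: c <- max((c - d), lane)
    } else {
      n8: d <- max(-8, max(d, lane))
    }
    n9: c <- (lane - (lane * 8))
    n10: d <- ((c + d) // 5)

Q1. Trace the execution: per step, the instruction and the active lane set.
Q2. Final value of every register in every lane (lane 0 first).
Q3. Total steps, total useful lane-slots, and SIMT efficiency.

step 0: d <- max((d // -2), (c // 5)) {0,1,2,3,4,5,6,7}
step 1: c <- ((d + d) % 4)           {0,1,2,3,4,5,6,7}
step 2: b <- min((lane + 1), lane)   {0,1,2,3,4,5,6,7}
step 3: eval (max(lane, d) == 6)     {0,1,2,3,4,5,6,7}
step 4: d <- ((10 // 3) * max(lane, 9)) {6}
step 5: c <- 7                       {6}
step 6: c <- max((c - d), lane)      {6}
step 7: d <- max(-8, max(d, lane))   {0,1,2,3,4,5,7}
step 8: c <- (lane - (lane * 8))     {0,1,2,3,4,5,6,7}
step 9: d <- ((c + d) // 5)          {0,1,2,3,4,5,6,7}

Answer: 10 steps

c: 0,-7,-14,-21,-28,-35,-42,-49
b: 0,1,2,3,4,5,6,7
d: 0,-2,-3,-4,-5,-6,-3,-9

steps = 10; useful = 58; efficiency = 58/80 = 29/40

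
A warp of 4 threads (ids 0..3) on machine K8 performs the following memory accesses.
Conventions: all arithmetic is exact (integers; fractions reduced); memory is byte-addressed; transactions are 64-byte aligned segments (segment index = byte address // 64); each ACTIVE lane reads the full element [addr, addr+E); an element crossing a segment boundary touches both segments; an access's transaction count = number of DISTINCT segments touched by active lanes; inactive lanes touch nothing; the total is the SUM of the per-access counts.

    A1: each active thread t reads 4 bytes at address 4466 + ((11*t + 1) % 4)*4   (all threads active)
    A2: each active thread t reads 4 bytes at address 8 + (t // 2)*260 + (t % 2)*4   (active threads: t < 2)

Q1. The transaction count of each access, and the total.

A1: 2 transactions
A2: 1 transaction

Answer: 2,1; total 3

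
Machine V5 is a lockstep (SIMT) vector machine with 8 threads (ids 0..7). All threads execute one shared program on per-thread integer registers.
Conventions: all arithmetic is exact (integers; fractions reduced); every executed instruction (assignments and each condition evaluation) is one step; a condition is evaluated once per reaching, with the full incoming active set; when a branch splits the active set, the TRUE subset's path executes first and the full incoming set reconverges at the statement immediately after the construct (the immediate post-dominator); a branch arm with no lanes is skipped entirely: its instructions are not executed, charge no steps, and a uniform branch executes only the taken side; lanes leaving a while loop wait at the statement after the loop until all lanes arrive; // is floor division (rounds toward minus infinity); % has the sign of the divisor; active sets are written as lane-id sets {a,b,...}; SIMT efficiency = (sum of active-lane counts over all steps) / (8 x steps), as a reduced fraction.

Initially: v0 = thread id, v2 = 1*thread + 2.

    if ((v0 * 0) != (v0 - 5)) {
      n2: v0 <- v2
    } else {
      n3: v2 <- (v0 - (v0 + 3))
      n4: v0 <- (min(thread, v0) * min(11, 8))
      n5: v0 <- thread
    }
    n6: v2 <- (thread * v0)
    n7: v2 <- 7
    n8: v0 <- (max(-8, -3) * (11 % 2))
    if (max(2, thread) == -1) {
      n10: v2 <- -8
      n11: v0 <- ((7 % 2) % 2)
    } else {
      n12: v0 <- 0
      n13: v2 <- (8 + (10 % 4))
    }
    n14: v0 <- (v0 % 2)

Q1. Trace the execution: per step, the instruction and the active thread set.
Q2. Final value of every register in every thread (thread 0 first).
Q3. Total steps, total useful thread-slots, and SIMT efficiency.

step 0: eval ((v0 * 0) != (v0 - 5))  {0,1,2,3,4,5,6,7}
step 1: v0 <- v2                     {0,1,2,3,4,6,7}
step 2: v2 <- (v0 - (v0 + 3))        {5}
step 3: v0 <- (min(thread, v0) * min(11, 8)) {5}
step 4: v0 <- thread                 {5}
step 5: v2 <- (thread * v0)          {0,1,2,3,4,5,6,7}
step 6: v2 <- 7                      {0,1,2,3,4,5,6,7}
step 7: v0 <- (max(-8, -3) * (11 % 2)) {0,1,2,3,4,5,6,7}
step 8: eval (max(2, thread) == -1)  {0,1,2,3,4,5,6,7}
step 9: v0 <- 0                      {0,1,2,3,4,5,6,7}
step 10: v2 <- (8 + (10 % 4))         {0,1,2,3,4,5,6,7}
step 11: v0 <- (v0 % 2)               {0,1,2,3,4,5,6,7}

Answer: 12 steps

v0: 0,0,0,0,0,0,0,0
v2: 10,10,10,10,10,10,10,10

steps = 12; useful = 74; efficiency = 74/96 = 37/48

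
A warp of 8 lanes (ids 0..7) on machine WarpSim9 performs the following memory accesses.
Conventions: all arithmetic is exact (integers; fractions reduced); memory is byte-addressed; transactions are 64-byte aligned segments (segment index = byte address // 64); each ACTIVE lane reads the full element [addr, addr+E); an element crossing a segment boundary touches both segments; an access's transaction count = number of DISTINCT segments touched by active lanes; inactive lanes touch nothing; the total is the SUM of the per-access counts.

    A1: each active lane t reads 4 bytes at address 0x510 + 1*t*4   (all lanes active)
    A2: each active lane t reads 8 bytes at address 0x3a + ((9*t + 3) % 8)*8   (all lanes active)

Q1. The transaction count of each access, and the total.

A1: 1 transaction
A2: 2 transactions

Answer: 1,2; total 3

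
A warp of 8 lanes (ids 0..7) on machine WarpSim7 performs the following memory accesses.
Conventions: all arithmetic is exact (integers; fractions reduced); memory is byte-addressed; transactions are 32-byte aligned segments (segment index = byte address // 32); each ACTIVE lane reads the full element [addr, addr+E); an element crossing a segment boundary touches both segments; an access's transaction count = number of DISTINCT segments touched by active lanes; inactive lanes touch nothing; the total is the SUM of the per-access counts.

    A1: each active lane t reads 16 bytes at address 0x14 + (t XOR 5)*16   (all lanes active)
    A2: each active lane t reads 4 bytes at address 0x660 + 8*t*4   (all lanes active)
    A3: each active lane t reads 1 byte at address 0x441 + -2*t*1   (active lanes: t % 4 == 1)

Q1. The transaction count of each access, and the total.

A1: 5 transactions
A2: 8 transactions
A3: 1 transaction

Answer: 5,8,1; total 14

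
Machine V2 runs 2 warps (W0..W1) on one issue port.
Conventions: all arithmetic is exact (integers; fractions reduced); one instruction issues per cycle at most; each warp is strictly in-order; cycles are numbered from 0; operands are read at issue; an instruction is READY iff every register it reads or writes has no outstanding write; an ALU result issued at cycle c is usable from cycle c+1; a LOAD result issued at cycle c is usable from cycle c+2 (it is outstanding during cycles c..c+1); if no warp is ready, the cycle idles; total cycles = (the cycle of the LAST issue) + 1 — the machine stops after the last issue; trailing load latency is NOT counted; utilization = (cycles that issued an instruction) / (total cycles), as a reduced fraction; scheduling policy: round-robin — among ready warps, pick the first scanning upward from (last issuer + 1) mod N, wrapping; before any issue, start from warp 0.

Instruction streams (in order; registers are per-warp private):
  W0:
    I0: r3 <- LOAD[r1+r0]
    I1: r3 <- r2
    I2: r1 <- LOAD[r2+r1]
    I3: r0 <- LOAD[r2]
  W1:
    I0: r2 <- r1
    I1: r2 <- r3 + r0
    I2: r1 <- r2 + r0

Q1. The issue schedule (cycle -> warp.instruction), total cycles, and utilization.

cycle 0: W0.I0
cycle 1: W1.I0
cycle 2: W0.I1
cycle 3: W1.I1
cycle 4: W0.I2
cycle 5: W1.I2
cycle 6: W0.I3

Answer: 7 cycles, utilization 1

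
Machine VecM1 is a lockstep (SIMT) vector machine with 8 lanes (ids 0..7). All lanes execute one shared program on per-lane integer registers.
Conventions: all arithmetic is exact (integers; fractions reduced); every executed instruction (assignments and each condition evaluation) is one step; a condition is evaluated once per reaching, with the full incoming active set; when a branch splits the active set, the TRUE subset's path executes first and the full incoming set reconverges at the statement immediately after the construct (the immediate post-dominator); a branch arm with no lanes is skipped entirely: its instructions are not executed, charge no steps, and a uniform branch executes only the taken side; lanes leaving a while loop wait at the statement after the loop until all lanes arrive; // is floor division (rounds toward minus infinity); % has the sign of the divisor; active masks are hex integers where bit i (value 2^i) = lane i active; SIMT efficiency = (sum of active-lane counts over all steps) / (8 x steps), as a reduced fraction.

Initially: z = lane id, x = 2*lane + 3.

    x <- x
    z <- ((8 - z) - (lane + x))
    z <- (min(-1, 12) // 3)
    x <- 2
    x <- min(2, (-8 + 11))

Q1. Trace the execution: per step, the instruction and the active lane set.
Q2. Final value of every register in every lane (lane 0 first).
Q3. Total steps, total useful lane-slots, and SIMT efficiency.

step 0: x <- x                       0xff
step 1: z <- ((8 - z) - (lane + x))  0xff
step 2: z <- (min(-1, 12) // 3)      0xff
step 3: x <- 2                       0xff
step 4: x <- min(2, (-8 + 11))       0xff

Answer: 5 steps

z: -1,-1,-1,-1,-1,-1,-1,-1
x: 2,2,2,2,2,2,2,2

steps = 5; useful = 40; efficiency = 40/40 = 1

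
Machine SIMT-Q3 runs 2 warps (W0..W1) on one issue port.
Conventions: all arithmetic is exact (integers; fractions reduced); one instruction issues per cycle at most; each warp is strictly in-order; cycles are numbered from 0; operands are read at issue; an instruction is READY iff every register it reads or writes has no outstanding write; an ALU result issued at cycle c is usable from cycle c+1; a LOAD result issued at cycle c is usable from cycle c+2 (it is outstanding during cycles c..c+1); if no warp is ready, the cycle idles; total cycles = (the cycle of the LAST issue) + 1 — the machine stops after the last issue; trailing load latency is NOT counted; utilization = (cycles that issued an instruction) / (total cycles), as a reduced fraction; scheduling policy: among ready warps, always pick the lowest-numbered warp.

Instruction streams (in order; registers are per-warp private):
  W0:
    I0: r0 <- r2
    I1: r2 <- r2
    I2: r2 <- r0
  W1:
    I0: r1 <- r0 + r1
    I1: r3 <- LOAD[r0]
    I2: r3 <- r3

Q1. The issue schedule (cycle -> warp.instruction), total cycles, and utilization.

cycle 0: W0.I0
cycle 1: W0.I1
cycle 2: W0.I2
cycle 3: W1.I0
cycle 4: W1.I1
cycle 5: idle
cycle 6: W1.I2

Answer: 7 cycles, utilization 6/7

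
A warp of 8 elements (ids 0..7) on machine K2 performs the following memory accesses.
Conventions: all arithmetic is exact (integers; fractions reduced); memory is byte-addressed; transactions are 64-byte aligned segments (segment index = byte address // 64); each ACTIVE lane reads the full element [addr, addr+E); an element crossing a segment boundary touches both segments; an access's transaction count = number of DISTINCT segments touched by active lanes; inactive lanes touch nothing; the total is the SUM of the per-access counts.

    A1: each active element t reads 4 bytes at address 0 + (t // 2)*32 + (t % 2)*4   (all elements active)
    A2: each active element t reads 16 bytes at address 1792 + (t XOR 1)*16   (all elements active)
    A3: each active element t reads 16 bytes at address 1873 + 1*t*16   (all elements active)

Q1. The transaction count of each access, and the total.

A1: 2 transactions
A2: 2 transactions
A3: 3 transactions

Answer: 2,2,3; total 7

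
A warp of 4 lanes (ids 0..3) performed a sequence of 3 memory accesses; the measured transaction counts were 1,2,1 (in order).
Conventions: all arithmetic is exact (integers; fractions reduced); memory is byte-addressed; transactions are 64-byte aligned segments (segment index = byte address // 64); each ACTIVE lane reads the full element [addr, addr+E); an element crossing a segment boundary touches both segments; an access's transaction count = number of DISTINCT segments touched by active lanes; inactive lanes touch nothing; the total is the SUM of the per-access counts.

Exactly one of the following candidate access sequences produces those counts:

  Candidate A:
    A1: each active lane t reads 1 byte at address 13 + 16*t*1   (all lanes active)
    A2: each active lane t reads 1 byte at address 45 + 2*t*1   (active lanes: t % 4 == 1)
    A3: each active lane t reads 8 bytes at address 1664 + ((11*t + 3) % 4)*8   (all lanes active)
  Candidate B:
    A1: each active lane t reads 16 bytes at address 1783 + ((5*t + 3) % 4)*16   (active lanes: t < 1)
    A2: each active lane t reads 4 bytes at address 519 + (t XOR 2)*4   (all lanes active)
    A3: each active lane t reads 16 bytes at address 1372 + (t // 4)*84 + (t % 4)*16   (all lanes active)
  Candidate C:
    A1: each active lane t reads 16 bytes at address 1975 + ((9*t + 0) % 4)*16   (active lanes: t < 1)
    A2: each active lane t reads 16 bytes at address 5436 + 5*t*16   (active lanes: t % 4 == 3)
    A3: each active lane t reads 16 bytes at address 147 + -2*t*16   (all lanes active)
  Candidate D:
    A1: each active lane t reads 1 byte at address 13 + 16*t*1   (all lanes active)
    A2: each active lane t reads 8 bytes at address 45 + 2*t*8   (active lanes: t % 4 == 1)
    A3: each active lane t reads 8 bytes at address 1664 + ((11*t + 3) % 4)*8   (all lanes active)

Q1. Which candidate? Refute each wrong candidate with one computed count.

A: A2 gives 1 transaction, not 2
B: A2 gives 1 transaction, not 2
C: A1 gives 2 transactions, not 1
D: all counts match (1,2,1)

Answer: D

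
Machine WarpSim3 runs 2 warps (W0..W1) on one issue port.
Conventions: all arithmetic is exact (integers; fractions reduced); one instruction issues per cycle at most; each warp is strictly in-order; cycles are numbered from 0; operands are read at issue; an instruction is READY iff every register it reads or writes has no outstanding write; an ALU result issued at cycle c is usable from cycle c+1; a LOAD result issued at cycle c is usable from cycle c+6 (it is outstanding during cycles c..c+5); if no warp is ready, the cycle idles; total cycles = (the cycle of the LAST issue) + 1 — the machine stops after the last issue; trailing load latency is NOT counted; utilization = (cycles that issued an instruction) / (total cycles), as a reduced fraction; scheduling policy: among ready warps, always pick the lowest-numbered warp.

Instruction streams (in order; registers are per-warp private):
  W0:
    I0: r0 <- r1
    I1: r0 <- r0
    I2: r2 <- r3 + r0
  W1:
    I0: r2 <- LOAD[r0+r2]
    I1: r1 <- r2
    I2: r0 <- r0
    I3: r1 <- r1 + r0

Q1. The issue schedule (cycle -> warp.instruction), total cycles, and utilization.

cycle 0: W0.I0
cycle 1: W0.I1
cycle 2: W0.I2
cycle 3: W1.I0
cycle 4: idle
cycle 5: idle
cycle 6: idle
cycle 7: idle
cycle 8: idle
cycle 9: W1.I1
cycle 10: W1.I2
cycle 11: W1.I3

Answer: 12 cycles, utilization 7/12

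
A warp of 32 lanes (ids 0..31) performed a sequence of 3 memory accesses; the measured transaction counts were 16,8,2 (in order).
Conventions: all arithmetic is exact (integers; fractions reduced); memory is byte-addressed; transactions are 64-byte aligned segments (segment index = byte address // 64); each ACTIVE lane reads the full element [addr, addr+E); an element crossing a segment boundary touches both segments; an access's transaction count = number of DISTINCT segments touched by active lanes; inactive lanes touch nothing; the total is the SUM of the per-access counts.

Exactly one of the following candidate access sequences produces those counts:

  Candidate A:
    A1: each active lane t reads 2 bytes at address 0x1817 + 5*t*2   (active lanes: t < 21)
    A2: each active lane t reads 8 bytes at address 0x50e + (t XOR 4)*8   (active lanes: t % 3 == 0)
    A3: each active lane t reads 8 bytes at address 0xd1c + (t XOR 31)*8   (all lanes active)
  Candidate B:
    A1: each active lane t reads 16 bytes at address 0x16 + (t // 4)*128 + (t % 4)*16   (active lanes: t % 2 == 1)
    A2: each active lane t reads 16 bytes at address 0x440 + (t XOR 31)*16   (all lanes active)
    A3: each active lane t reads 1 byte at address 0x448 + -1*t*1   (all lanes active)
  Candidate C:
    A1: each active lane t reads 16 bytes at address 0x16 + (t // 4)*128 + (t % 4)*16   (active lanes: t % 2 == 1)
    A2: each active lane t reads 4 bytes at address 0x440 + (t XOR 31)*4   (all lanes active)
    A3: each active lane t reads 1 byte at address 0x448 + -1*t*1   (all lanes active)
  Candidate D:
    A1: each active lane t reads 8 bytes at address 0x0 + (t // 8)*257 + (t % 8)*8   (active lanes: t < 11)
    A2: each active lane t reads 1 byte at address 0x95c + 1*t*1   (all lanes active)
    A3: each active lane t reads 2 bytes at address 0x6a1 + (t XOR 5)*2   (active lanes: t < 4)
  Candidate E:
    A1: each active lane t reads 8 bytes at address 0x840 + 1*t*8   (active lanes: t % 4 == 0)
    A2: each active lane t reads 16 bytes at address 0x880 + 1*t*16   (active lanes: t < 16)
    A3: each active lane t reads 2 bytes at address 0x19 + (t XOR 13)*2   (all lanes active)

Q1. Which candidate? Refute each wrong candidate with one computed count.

A: A1 gives 4 transactions, not 16
C: A2 gives 2 transactions, not 8
D: A1 gives 2 transactions, not 16
E: A1 gives 4 transactions, not 16
B: all counts match (16,8,2)

Answer: B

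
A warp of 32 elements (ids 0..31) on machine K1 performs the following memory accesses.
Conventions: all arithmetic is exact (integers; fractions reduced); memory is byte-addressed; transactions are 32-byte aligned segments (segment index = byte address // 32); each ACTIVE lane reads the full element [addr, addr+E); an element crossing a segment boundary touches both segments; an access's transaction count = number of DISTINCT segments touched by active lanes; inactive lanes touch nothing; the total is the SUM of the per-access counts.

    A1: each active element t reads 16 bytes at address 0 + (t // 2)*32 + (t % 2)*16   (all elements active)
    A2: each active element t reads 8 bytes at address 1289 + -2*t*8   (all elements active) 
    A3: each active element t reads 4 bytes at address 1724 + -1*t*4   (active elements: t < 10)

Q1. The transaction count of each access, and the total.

A1: 16 transactions
A2: 17 transactions
A3: 2 transactions

Answer: 16,17,2; total 35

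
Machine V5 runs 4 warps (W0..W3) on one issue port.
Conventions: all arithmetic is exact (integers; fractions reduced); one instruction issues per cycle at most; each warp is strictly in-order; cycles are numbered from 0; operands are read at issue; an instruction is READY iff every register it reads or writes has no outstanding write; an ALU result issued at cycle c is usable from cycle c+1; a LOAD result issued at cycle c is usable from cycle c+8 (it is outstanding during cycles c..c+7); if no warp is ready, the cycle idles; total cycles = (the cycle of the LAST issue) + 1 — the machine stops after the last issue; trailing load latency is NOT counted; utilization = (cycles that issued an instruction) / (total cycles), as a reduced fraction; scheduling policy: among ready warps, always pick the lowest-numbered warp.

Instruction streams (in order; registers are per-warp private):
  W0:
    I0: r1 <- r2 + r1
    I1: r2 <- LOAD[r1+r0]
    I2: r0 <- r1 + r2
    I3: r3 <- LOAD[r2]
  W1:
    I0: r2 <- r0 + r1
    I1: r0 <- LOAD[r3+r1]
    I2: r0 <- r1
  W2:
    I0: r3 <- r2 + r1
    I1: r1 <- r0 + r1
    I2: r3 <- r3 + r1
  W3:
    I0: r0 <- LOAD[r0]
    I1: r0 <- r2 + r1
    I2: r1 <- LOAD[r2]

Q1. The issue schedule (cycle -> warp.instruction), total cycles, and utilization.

cycle 0: W0.I0
cycle 1: W0.I1
cycle 2: W1.I0
cycle 3: W1.I1
cycle 4: W2.I0
cycle 5: W2.I1
cycle 6: W2.I2
cycle 7: W3.I0
cycle 8: idle
cycle 9: W0.I2
cycle 10: W0.I3
cycle 11: W1.I2
cycle 12: idle
cycle 13: idle
cycle 14: idle
cycle 15: W3.I1
cycle 16: W3.I2

Answer: 17 cycles, utilization 13/17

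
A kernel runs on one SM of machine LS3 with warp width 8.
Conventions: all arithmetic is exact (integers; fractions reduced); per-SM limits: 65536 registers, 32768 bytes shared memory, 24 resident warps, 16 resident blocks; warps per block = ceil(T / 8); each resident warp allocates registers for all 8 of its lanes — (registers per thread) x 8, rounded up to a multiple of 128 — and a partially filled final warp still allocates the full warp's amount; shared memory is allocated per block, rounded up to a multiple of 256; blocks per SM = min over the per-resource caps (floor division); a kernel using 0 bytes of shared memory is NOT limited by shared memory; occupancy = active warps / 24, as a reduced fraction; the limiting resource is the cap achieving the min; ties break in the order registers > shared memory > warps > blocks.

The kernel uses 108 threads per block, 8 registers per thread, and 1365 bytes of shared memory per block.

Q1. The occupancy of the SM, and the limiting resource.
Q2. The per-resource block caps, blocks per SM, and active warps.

Answer: occupancy 7/12, limited by warps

registers: 36 blocks
shared memory: 21 blocks
warps: 1 block
blocks: 16 blocks

Answer: 1 block, 14 active warps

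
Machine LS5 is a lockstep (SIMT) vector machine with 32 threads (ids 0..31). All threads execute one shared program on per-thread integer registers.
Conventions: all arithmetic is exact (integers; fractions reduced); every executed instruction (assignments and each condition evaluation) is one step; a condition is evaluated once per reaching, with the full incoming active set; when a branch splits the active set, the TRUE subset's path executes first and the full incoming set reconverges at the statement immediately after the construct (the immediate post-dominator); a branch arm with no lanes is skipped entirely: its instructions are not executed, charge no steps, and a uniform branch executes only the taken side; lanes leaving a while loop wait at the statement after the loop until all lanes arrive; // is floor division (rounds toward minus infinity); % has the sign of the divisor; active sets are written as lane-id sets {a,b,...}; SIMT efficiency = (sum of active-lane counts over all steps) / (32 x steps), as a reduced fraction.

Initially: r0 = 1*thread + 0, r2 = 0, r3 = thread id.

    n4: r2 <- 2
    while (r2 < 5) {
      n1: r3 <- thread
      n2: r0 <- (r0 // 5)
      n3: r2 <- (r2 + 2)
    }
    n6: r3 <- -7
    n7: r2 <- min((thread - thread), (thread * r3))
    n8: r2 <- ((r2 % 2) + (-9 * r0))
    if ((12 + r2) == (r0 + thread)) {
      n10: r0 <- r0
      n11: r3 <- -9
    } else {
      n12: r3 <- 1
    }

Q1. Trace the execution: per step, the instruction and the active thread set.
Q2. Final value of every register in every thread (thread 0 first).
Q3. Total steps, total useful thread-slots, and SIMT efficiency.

step 0: r2 <- 2                      {0,1,2,3,4,5,6,7,8,9,10,11,12,13,14,15,16,17,18,19,20,21,22,23,24,25,26,27,28,29,30,31}
step 1: eval (r2 < 5)                {0,1,2,3,4,5,6,7,8,9,10,11,12,13,14,15,16,17,18,19,20,21,22,23,24,25,26,27,28,29,30,31}
step 2: r3 <- thread                 {0,1,2,3,4,5,6,7,8,9,10,11,12,13,14,15,16,17,18,19,20,21,22,23,24,25,26,27,28,29,30,31}
step 3: r0 <- (r0 // 5)              {0,1,2,3,4,5,6,7,8,9,10,11,12,13,14,15,16,17,18,19,20,21,22,23,24,25,26,27,28,29,30,31}
step 4: r2 <- (r2 + 2)               {0,1,2,3,4,5,6,7,8,9,10,11,12,13,14,15,16,17,18,19,20,21,22,23,24,25,26,27,28,29,30,31}
step 5: eval (r2 < 5)                {0,1,2,3,4,5,6,7,8,9,10,11,12,13,14,15,16,17,18,19,20,21,22,23,24,25,26,27,28,29,30,31}
step 6: r3 <- thread                 {0,1,2,3,4,5,6,7,8,9,10,11,12,13,14,15,16,17,18,19,20,21,22,23,24,25,26,27,28,29,30,31}
step 7: r0 <- (r0 // 5)              {0,1,2,3,4,5,6,7,8,9,10,11,12,13,14,15,16,17,18,19,20,21,22,23,24,25,26,27,28,29,30,31}
step 8: r2 <- (r2 + 2)               {0,1,2,3,4,5,6,7,8,9,10,11,12,13,14,15,16,17,18,19,20,21,22,23,24,25,26,27,28,29,30,31}
step 9: eval (r2 < 5)                {0,1,2,3,4,5,6,7,8,9,10,11,12,13,14,15,16,17,18,19,20,21,22,23,24,25,26,27,28,29,30,31}
step 10: r3 <- -7                     {0,1,2,3,4,5,6,7,8,9,10,11,12,13,14,15,16,17,18,19,20,21,22,23,24,25,26,27,28,29,30,31}
step 11: r2 <- min((thread - thread), (thread * r3)) {0,1,2,3,4,5,6,7,8,9,10,11,12,13,14,15,16,17,18,19,20,21,22,23,24,25,26,27,28,29,30,31}
step 12: r2 <- ((r2 % 2) + (-9 * r0)) {0,1,2,3,4,5,6,7,8,9,10,11,12,13,14,15,16,17,18,19,20,21,22,23,24,25,26,27,28,29,30,31}
step 13: eval ((12 + r2) == (r0 + thread)) {0,1,2,3,4,5,6,7,8,9,10,11,12,13,14,15,16,17,18,19,20,21,22,23,24,25,26,27,28,29,30,31}
step 14: r0 <- r0                     {12,13}
step 15: r3 <- -9                     {12,13}
step 16: r3 <- 1                      {0,1,2,3,4,5,6,7,8,9,10,11,14,15,16,17,18,19,20,21,22,23,24,25,26,27,28,29,30,31}

Answer: 17 steps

r0: 0,0,0,0,0,0,0,0,0,0,0,0,0,0,0,0,0,0,0,0,0,0,0,0,0,1,1,1,1,1,1,1
r2: 0,1,0,1,0,1,0,1,0,1,0,1,0,1,0,1,0,1,0,1,0,1,0,1,0,-8,-9,-8,-9,-8,-9,-8
r3: 1,1,1,1,1,1,1,1,1,1,1,1,-9,-9,1,1,1,1,1,1,1,1,1,1,1,1,1,1,1,1,1,1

steps = 17; useful = 482; efficiency = 482/544 = 241/272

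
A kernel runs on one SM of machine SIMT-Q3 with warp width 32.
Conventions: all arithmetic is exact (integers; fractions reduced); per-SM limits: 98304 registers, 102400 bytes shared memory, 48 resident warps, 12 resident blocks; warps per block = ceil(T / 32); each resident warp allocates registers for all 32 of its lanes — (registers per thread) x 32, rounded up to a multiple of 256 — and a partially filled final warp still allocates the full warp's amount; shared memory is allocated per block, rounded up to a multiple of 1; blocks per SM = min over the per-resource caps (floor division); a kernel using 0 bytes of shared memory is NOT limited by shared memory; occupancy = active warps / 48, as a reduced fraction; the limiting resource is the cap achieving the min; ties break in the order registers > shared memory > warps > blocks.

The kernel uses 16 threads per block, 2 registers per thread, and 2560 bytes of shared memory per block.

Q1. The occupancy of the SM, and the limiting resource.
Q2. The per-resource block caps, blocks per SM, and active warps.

Answer: occupancy 1/4, limited by blocks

registers: 384 blocks
shared memory: 40 blocks
warps: 48 blocks
blocks: 12 blocks

Answer: 12 blocks, 12 active warps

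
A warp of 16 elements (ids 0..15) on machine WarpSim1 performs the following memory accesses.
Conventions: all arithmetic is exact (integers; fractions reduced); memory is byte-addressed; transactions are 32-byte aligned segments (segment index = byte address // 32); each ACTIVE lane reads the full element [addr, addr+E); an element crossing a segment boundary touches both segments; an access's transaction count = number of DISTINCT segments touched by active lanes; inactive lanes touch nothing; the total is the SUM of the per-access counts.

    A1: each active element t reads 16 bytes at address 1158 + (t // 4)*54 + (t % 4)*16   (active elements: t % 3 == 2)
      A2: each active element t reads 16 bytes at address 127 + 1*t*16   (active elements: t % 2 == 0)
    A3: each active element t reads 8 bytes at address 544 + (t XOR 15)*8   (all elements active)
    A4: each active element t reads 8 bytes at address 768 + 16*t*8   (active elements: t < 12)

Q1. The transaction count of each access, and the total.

A1: 6 transactions
A2: 9 transactions
A3: 4 transactions
A4: 12 transactions

Answer: 6,9,4,12; total 31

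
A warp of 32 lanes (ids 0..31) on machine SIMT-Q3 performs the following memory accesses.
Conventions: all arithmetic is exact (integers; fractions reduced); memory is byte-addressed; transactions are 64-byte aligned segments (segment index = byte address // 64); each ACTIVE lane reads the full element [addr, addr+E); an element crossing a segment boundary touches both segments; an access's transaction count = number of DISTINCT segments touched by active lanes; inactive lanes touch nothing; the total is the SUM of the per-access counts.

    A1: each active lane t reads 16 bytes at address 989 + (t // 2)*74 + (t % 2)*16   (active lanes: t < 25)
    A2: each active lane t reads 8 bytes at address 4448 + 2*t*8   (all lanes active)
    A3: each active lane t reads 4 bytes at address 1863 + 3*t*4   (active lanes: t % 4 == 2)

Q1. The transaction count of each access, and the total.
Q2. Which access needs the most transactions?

A1: 15 transactions
A2: 9 transactions
A3: 6 transactions

Answer: 15,9,6; total 30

Answer: A1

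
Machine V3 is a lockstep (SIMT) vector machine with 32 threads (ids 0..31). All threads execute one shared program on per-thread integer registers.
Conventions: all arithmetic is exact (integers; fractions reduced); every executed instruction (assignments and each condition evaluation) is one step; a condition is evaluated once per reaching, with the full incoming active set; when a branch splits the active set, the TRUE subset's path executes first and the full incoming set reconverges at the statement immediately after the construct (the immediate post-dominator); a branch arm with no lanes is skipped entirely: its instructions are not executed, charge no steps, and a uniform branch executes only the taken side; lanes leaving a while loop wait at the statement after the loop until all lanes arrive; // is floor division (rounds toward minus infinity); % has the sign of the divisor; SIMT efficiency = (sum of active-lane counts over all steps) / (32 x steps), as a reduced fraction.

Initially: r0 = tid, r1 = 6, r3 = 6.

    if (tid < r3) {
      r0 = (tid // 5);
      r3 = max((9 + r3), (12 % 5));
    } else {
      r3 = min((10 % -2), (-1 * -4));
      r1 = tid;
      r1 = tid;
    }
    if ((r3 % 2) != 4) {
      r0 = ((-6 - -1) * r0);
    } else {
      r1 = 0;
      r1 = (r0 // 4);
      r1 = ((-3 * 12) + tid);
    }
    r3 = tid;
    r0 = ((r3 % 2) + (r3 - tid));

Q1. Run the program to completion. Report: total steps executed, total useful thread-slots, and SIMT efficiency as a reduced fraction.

Answer: 10 steps, 250 useful, 25/32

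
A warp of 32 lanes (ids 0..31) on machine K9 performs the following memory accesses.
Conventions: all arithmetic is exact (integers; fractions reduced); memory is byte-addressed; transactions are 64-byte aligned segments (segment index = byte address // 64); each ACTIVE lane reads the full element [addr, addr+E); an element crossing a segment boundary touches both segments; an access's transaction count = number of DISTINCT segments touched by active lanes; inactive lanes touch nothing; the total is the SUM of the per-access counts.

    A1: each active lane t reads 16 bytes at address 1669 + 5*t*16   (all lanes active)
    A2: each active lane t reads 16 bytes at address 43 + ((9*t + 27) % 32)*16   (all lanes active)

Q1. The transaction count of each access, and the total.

A1: 40 transactions
A2: 9 transactions

Answer: 40,9; total 49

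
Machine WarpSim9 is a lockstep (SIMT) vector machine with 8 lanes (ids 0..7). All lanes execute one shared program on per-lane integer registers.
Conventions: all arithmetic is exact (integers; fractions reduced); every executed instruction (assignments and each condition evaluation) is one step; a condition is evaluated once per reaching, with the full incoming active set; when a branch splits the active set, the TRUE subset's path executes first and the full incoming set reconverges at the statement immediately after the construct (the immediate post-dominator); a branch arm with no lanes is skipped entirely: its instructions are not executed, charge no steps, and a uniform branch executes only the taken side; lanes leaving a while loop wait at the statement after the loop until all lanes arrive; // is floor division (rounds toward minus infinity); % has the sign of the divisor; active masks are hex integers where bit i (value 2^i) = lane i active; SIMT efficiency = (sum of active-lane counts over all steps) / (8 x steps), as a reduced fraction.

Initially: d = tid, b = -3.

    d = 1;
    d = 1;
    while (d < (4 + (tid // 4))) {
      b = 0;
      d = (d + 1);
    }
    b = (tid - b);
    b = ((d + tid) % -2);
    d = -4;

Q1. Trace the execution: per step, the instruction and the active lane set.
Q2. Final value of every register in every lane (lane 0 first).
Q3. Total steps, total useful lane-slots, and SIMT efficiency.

step 0: d <- 1                       0xff
step 1: d <- 1                       0xff
step 2: eval (d < (4 + (tid // 4)))  0xff
step 3: b <- 0                       0xff
step 4: d <- (d + 1)                 0xff
step 5: eval (d < (4 + (tid // 4)))  0xff
step 6: b <- 0                       0xff
step 7: d <- (d + 1)                 0xff
step 8: eval (d < (4 + (tid // 4)))  0xff
step 9: b <- 0                       0xff
step 10: d <- (d + 1)                 0xff
step 11: eval (d < (4 + (tid // 4)))  0xff
step 12: b <- 0                       0xf0
step 13: d <- (d + 1)                 0xf0
step 14: eval (d < (4 + (tid // 4)))  0xf0
step 15: b <- (tid - b)               0xff
step 16: b <- ((d + tid) % -2)        0xff
step 17: d <- -4                      0xff

Answer: 18 steps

d: -4,-4,-4,-4,-4,-4,-4,-4
b: 0,-1,0,-1,-1,0,-1,0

steps = 18; useful = 132; efficiency = 132/144 = 11/12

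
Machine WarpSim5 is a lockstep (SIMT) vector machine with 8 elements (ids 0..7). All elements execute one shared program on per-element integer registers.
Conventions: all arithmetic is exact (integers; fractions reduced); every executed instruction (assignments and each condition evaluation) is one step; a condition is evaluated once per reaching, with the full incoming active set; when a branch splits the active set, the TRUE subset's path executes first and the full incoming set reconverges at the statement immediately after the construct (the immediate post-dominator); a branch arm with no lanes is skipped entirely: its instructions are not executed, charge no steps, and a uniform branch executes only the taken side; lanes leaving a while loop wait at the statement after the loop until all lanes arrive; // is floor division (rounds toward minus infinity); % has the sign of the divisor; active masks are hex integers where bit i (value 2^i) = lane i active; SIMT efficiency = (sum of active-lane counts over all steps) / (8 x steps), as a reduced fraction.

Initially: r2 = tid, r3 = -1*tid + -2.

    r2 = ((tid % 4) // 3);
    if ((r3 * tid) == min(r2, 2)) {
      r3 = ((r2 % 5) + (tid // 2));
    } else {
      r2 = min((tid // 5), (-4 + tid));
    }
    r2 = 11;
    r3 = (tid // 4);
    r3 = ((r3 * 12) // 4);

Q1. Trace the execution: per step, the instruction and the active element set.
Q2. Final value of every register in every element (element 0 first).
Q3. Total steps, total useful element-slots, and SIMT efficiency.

step 0: r2 <- ((tid % 4) // 3)       0xff
step 1: eval ((r3 * tid) == min(r2, 2)) 0xff
step 2: r3 <- ((r2 % 5) + (tid // 2)) 0x01
step 3: r2 <- min((tid // 5), (-4 + tid)) 0xfe
step 4: r2 <- 11                     0xff
step 5: r3 <- (tid // 4)             0xff
step 6: r3 <- ((r3 * 12) // 4)       0xff

Answer: 7 steps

r2: 11,11,11,11,11,11,11,11
r3: 0,0,0,0,3,3,3,3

steps = 7; useful = 48; efficiency = 48/56 = 6/7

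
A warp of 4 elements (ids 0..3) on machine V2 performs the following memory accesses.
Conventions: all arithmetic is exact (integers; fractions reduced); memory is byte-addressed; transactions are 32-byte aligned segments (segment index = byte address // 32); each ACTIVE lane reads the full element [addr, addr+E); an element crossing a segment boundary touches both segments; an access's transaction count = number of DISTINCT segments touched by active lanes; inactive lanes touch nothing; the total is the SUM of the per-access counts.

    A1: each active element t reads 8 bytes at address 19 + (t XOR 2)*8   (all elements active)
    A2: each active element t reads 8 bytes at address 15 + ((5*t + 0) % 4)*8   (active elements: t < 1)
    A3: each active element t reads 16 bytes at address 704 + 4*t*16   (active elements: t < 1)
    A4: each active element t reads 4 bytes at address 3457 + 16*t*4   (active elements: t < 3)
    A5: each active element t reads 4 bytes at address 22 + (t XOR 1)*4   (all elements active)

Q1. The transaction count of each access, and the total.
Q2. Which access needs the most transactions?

A1: 2 transactions
A2: 1 transaction
A3: 1 transaction
A4: 3 transactions
A5: 2 transactions

Answer: 2,1,1,3,2; total 9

Answer: A4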